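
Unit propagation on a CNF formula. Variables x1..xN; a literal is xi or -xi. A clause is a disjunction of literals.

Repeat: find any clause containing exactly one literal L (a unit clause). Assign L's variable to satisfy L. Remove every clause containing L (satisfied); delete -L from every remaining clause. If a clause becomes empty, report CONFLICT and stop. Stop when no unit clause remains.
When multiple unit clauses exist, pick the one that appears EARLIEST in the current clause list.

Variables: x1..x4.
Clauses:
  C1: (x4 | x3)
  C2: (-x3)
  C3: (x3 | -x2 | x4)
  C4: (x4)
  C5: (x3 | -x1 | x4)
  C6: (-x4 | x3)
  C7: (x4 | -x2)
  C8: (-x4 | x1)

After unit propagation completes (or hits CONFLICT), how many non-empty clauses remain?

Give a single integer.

Answer: 1

Derivation:
unit clause [-3] forces x3=F; simplify:
  drop 3 from [4, 3] -> [4]
  drop 3 from [3, -2, 4] -> [-2, 4]
  drop 3 from [3, -1, 4] -> [-1, 4]
  drop 3 from [-4, 3] -> [-4]
  satisfied 1 clause(s); 7 remain; assigned so far: [3]
unit clause [4] forces x4=T; simplify:
  drop -4 from [-4] -> [] (empty!)
  drop -4 from [-4, 1] -> [1]
  satisfied 5 clause(s); 2 remain; assigned so far: [3, 4]
CONFLICT (empty clause)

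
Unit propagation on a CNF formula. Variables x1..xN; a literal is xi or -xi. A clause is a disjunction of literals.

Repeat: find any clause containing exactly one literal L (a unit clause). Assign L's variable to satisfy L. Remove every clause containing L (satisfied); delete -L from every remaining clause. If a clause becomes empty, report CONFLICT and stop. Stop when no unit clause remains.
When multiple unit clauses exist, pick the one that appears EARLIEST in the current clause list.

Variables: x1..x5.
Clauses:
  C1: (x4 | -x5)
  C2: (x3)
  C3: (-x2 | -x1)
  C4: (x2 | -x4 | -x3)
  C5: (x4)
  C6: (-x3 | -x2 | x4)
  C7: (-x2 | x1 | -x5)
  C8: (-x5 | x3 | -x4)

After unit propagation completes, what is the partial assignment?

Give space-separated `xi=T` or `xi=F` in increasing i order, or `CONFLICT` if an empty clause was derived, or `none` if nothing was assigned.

Answer: x1=F x2=T x3=T x4=T x5=F

Derivation:
unit clause [3] forces x3=T; simplify:
  drop -3 from [2, -4, -3] -> [2, -4]
  drop -3 from [-3, -2, 4] -> [-2, 4]
  satisfied 2 clause(s); 6 remain; assigned so far: [3]
unit clause [4] forces x4=T; simplify:
  drop -4 from [2, -4] -> [2]
  satisfied 3 clause(s); 3 remain; assigned so far: [3, 4]
unit clause [2] forces x2=T; simplify:
  drop -2 from [-2, -1] -> [-1]
  drop -2 from [-2, 1, -5] -> [1, -5]
  satisfied 1 clause(s); 2 remain; assigned so far: [2, 3, 4]
unit clause [-1] forces x1=F; simplify:
  drop 1 from [1, -5] -> [-5]
  satisfied 1 clause(s); 1 remain; assigned so far: [1, 2, 3, 4]
unit clause [-5] forces x5=F; simplify:
  satisfied 1 clause(s); 0 remain; assigned so far: [1, 2, 3, 4, 5]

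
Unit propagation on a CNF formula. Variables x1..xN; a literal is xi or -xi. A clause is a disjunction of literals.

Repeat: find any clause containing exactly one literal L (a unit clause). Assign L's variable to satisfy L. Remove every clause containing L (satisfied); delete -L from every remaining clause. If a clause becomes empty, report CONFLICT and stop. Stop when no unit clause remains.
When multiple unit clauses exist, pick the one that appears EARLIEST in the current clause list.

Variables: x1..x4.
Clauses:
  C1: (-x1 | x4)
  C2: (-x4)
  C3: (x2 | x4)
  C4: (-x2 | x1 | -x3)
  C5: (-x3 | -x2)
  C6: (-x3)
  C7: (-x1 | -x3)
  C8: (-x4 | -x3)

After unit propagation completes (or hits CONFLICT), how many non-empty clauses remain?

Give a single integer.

unit clause [-4] forces x4=F; simplify:
  drop 4 from [-1, 4] -> [-1]
  drop 4 from [2, 4] -> [2]
  satisfied 2 clause(s); 6 remain; assigned so far: [4]
unit clause [-1] forces x1=F; simplify:
  drop 1 from [-2, 1, -3] -> [-2, -3]
  satisfied 2 clause(s); 4 remain; assigned so far: [1, 4]
unit clause [2] forces x2=T; simplify:
  drop -2 from [-2, -3] -> [-3]
  drop -2 from [-3, -2] -> [-3]
  satisfied 1 clause(s); 3 remain; assigned so far: [1, 2, 4]
unit clause [-3] forces x3=F; simplify:
  satisfied 3 clause(s); 0 remain; assigned so far: [1, 2, 3, 4]

Answer: 0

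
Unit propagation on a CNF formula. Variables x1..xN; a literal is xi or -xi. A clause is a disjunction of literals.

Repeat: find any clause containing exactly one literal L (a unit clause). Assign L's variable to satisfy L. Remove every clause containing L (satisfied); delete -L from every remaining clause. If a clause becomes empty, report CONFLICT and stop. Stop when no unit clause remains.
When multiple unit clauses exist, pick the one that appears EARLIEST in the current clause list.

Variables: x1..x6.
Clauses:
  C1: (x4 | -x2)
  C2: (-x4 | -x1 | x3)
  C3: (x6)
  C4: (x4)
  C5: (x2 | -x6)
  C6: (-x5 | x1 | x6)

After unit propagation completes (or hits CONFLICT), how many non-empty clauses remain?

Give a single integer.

unit clause [6] forces x6=T; simplify:
  drop -6 from [2, -6] -> [2]
  satisfied 2 clause(s); 4 remain; assigned so far: [6]
unit clause [4] forces x4=T; simplify:
  drop -4 from [-4, -1, 3] -> [-1, 3]
  satisfied 2 clause(s); 2 remain; assigned so far: [4, 6]
unit clause [2] forces x2=T; simplify:
  satisfied 1 clause(s); 1 remain; assigned so far: [2, 4, 6]

Answer: 1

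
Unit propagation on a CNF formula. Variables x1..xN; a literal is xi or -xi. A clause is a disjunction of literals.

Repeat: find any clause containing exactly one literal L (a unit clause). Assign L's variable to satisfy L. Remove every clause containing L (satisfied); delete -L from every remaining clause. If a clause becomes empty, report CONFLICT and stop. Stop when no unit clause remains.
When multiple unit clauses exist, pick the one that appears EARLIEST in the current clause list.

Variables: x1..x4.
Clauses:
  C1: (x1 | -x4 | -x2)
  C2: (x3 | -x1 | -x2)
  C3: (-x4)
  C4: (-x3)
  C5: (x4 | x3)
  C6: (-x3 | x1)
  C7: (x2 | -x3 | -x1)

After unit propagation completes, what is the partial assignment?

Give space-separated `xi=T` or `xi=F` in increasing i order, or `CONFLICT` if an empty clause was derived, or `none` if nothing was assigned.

unit clause [-4] forces x4=F; simplify:
  drop 4 from [4, 3] -> [3]
  satisfied 2 clause(s); 5 remain; assigned so far: [4]
unit clause [-3] forces x3=F; simplify:
  drop 3 from [3, -1, -2] -> [-1, -2]
  drop 3 from [3] -> [] (empty!)
  satisfied 3 clause(s); 2 remain; assigned so far: [3, 4]
CONFLICT (empty clause)

Answer: CONFLICT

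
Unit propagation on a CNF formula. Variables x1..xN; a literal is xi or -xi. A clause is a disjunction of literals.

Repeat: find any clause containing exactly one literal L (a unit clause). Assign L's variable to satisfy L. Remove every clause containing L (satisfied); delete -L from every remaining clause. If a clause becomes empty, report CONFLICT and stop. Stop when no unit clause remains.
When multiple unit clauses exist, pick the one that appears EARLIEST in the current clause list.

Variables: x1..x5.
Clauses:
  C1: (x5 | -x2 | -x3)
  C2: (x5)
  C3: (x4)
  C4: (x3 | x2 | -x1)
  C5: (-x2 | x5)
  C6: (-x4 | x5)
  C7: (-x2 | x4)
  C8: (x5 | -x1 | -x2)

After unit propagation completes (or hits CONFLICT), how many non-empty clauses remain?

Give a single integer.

Answer: 1

Derivation:
unit clause [5] forces x5=T; simplify:
  satisfied 5 clause(s); 3 remain; assigned so far: [5]
unit clause [4] forces x4=T; simplify:
  satisfied 2 clause(s); 1 remain; assigned so far: [4, 5]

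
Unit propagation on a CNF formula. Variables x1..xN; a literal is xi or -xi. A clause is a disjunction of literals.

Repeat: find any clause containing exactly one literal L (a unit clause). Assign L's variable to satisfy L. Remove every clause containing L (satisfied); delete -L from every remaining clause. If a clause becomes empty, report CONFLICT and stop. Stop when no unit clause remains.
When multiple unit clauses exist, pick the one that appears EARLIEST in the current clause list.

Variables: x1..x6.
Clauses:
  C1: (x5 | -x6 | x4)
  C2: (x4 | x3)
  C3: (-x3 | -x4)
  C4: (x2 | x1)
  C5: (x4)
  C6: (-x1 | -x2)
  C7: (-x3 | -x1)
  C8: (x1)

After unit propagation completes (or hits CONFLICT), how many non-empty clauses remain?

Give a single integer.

Answer: 0

Derivation:
unit clause [4] forces x4=T; simplify:
  drop -4 from [-3, -4] -> [-3]
  satisfied 3 clause(s); 5 remain; assigned so far: [4]
unit clause [-3] forces x3=F; simplify:
  satisfied 2 clause(s); 3 remain; assigned so far: [3, 4]
unit clause [1] forces x1=T; simplify:
  drop -1 from [-1, -2] -> [-2]
  satisfied 2 clause(s); 1 remain; assigned so far: [1, 3, 4]
unit clause [-2] forces x2=F; simplify:
  satisfied 1 clause(s); 0 remain; assigned so far: [1, 2, 3, 4]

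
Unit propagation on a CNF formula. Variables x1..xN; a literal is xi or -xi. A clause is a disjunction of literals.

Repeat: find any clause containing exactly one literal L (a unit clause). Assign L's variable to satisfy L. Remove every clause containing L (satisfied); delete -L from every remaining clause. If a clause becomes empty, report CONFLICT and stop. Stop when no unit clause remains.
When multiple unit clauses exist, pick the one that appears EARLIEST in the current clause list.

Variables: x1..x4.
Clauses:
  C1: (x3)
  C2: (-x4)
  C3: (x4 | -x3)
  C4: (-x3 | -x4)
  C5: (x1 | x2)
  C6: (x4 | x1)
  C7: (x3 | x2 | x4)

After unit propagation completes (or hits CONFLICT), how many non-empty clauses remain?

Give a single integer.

unit clause [3] forces x3=T; simplify:
  drop -3 from [4, -3] -> [4]
  drop -3 from [-3, -4] -> [-4]
  satisfied 2 clause(s); 5 remain; assigned so far: [3]
unit clause [-4] forces x4=F; simplify:
  drop 4 from [4] -> [] (empty!)
  drop 4 from [4, 1] -> [1]
  satisfied 2 clause(s); 3 remain; assigned so far: [3, 4]
CONFLICT (empty clause)

Answer: 2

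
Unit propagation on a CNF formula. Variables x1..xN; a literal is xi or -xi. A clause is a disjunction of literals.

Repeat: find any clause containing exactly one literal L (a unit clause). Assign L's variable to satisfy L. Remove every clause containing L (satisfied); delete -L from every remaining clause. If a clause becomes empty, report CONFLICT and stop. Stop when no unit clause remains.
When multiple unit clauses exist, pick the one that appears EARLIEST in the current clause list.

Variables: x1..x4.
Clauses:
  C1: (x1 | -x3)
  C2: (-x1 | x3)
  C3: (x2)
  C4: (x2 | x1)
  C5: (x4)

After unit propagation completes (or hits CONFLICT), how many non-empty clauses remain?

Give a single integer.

unit clause [2] forces x2=T; simplify:
  satisfied 2 clause(s); 3 remain; assigned so far: [2]
unit clause [4] forces x4=T; simplify:
  satisfied 1 clause(s); 2 remain; assigned so far: [2, 4]

Answer: 2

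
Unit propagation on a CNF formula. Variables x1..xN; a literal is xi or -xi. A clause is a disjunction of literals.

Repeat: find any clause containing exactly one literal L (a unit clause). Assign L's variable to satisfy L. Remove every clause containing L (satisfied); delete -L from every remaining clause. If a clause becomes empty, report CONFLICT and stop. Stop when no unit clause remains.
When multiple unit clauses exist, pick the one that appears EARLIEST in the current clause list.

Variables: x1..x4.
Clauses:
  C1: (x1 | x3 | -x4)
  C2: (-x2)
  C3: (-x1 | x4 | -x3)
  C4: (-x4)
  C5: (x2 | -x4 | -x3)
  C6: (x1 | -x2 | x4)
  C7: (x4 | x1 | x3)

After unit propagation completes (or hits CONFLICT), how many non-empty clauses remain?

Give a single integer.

unit clause [-2] forces x2=F; simplify:
  drop 2 from [2, -4, -3] -> [-4, -3]
  satisfied 2 clause(s); 5 remain; assigned so far: [2]
unit clause [-4] forces x4=F; simplify:
  drop 4 from [-1, 4, -3] -> [-1, -3]
  drop 4 from [4, 1, 3] -> [1, 3]
  satisfied 3 clause(s); 2 remain; assigned so far: [2, 4]

Answer: 2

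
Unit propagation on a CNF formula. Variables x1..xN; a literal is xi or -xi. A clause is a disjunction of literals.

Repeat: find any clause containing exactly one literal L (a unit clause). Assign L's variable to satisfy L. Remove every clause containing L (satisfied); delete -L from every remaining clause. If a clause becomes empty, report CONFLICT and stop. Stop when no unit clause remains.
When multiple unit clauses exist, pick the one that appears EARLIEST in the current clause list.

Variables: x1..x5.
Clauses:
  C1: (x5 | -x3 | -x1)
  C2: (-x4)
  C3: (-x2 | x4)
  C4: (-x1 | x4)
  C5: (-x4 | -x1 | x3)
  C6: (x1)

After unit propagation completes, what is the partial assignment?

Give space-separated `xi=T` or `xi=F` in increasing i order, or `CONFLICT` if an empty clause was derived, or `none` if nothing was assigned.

Answer: CONFLICT

Derivation:
unit clause [-4] forces x4=F; simplify:
  drop 4 from [-2, 4] -> [-2]
  drop 4 from [-1, 4] -> [-1]
  satisfied 2 clause(s); 4 remain; assigned so far: [4]
unit clause [-2] forces x2=F; simplify:
  satisfied 1 clause(s); 3 remain; assigned so far: [2, 4]
unit clause [-1] forces x1=F; simplify:
  drop 1 from [1] -> [] (empty!)
  satisfied 2 clause(s); 1 remain; assigned so far: [1, 2, 4]
CONFLICT (empty clause)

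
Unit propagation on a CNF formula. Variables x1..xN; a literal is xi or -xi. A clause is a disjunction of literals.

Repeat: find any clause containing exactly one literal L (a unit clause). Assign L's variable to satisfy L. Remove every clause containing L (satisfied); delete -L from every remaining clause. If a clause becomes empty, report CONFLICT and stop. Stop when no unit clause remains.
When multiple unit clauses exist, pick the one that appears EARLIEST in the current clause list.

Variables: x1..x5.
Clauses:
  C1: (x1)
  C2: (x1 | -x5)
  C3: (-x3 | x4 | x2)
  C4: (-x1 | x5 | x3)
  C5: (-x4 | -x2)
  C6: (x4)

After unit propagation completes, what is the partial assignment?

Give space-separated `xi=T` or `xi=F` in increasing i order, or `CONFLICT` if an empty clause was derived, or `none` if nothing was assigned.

unit clause [1] forces x1=T; simplify:
  drop -1 from [-1, 5, 3] -> [5, 3]
  satisfied 2 clause(s); 4 remain; assigned so far: [1]
unit clause [4] forces x4=T; simplify:
  drop -4 from [-4, -2] -> [-2]
  satisfied 2 clause(s); 2 remain; assigned so far: [1, 4]
unit clause [-2] forces x2=F; simplify:
  satisfied 1 clause(s); 1 remain; assigned so far: [1, 2, 4]

Answer: x1=T x2=F x4=T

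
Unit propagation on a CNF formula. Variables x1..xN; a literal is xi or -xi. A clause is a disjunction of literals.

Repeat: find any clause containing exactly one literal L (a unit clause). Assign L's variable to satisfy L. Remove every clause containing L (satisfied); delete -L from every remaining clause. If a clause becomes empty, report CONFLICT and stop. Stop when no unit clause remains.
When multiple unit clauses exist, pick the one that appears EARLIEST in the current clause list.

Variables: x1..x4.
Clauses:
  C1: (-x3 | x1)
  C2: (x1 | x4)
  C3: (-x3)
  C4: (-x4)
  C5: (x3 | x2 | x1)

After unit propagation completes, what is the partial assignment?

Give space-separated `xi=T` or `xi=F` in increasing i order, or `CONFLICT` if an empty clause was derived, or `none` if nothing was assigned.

Answer: x1=T x3=F x4=F

Derivation:
unit clause [-3] forces x3=F; simplify:
  drop 3 from [3, 2, 1] -> [2, 1]
  satisfied 2 clause(s); 3 remain; assigned so far: [3]
unit clause [-4] forces x4=F; simplify:
  drop 4 from [1, 4] -> [1]
  satisfied 1 clause(s); 2 remain; assigned so far: [3, 4]
unit clause [1] forces x1=T; simplify:
  satisfied 2 clause(s); 0 remain; assigned so far: [1, 3, 4]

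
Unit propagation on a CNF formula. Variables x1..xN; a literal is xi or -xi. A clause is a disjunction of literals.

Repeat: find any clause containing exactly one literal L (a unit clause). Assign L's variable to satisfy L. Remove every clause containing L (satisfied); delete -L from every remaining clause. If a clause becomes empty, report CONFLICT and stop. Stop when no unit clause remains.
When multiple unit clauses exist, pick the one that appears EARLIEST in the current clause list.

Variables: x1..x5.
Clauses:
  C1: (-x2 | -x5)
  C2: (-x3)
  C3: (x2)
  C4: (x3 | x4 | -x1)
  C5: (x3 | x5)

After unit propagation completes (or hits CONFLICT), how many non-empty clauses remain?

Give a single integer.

Answer: 1

Derivation:
unit clause [-3] forces x3=F; simplify:
  drop 3 from [3, 4, -1] -> [4, -1]
  drop 3 from [3, 5] -> [5]
  satisfied 1 clause(s); 4 remain; assigned so far: [3]
unit clause [2] forces x2=T; simplify:
  drop -2 from [-2, -5] -> [-5]
  satisfied 1 clause(s); 3 remain; assigned so far: [2, 3]
unit clause [-5] forces x5=F; simplify:
  drop 5 from [5] -> [] (empty!)
  satisfied 1 clause(s); 2 remain; assigned so far: [2, 3, 5]
CONFLICT (empty clause)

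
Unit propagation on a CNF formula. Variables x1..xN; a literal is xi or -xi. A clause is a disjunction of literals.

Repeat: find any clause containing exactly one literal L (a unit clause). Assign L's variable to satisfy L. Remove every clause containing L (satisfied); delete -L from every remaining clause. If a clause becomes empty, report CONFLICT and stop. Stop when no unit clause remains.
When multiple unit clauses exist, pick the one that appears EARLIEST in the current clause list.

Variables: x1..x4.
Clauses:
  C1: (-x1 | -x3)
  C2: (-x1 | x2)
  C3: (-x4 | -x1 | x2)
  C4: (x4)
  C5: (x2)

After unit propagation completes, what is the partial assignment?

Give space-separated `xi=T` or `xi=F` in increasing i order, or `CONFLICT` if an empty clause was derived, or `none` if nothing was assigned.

unit clause [4] forces x4=T; simplify:
  drop -4 from [-4, -1, 2] -> [-1, 2]
  satisfied 1 clause(s); 4 remain; assigned so far: [4]
unit clause [2] forces x2=T; simplify:
  satisfied 3 clause(s); 1 remain; assigned so far: [2, 4]

Answer: x2=T x4=T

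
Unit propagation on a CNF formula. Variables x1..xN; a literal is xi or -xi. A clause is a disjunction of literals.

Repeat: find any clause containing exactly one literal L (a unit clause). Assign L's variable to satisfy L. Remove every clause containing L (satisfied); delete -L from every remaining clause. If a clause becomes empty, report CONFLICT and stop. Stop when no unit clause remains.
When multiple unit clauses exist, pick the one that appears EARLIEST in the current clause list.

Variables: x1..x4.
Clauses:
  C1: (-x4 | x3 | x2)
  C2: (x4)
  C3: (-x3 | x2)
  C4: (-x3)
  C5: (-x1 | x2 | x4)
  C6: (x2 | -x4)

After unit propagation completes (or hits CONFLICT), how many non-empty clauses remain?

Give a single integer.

unit clause [4] forces x4=T; simplify:
  drop -4 from [-4, 3, 2] -> [3, 2]
  drop -4 from [2, -4] -> [2]
  satisfied 2 clause(s); 4 remain; assigned so far: [4]
unit clause [-3] forces x3=F; simplify:
  drop 3 from [3, 2] -> [2]
  satisfied 2 clause(s); 2 remain; assigned so far: [3, 4]
unit clause [2] forces x2=T; simplify:
  satisfied 2 clause(s); 0 remain; assigned so far: [2, 3, 4]

Answer: 0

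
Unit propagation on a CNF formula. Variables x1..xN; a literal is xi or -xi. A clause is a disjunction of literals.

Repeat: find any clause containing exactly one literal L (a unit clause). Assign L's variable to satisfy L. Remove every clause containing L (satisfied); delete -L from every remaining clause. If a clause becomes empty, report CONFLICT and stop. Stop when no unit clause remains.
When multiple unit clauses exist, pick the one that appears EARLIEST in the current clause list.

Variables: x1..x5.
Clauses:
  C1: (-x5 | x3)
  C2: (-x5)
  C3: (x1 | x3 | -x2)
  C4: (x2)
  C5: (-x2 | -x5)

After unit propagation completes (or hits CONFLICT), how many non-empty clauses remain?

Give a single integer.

Answer: 1

Derivation:
unit clause [-5] forces x5=F; simplify:
  satisfied 3 clause(s); 2 remain; assigned so far: [5]
unit clause [2] forces x2=T; simplify:
  drop -2 from [1, 3, -2] -> [1, 3]
  satisfied 1 clause(s); 1 remain; assigned so far: [2, 5]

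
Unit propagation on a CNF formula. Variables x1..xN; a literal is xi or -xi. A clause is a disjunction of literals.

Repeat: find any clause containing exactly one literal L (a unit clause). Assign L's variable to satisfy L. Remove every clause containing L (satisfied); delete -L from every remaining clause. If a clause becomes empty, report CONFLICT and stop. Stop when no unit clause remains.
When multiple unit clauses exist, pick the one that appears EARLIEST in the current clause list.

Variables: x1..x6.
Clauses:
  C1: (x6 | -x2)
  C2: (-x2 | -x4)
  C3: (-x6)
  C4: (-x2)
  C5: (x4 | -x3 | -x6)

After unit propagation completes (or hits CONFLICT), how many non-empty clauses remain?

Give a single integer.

unit clause [-6] forces x6=F; simplify:
  drop 6 from [6, -2] -> [-2]
  satisfied 2 clause(s); 3 remain; assigned so far: [6]
unit clause [-2] forces x2=F; simplify:
  satisfied 3 clause(s); 0 remain; assigned so far: [2, 6]

Answer: 0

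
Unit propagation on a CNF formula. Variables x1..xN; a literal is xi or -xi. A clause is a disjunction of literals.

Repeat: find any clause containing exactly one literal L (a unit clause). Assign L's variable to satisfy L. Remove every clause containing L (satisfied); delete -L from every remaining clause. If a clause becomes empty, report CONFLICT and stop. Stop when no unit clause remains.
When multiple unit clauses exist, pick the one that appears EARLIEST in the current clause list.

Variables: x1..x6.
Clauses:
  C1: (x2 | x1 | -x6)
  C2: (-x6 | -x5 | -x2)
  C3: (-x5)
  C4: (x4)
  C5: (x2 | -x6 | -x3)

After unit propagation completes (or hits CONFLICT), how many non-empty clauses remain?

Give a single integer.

Answer: 2

Derivation:
unit clause [-5] forces x5=F; simplify:
  satisfied 2 clause(s); 3 remain; assigned so far: [5]
unit clause [4] forces x4=T; simplify:
  satisfied 1 clause(s); 2 remain; assigned so far: [4, 5]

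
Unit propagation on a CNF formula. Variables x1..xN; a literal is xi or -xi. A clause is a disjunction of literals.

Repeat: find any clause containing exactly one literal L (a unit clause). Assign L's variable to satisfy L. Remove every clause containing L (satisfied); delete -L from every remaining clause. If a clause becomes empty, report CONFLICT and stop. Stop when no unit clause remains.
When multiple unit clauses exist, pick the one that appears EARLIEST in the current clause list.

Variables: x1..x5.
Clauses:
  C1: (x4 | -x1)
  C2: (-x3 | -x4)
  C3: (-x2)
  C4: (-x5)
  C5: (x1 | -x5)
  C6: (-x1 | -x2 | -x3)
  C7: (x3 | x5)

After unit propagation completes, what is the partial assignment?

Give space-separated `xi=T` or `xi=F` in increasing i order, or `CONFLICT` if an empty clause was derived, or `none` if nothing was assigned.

unit clause [-2] forces x2=F; simplify:
  satisfied 2 clause(s); 5 remain; assigned so far: [2]
unit clause [-5] forces x5=F; simplify:
  drop 5 from [3, 5] -> [3]
  satisfied 2 clause(s); 3 remain; assigned so far: [2, 5]
unit clause [3] forces x3=T; simplify:
  drop -3 from [-3, -4] -> [-4]
  satisfied 1 clause(s); 2 remain; assigned so far: [2, 3, 5]
unit clause [-4] forces x4=F; simplify:
  drop 4 from [4, -1] -> [-1]
  satisfied 1 clause(s); 1 remain; assigned so far: [2, 3, 4, 5]
unit clause [-1] forces x1=F; simplify:
  satisfied 1 clause(s); 0 remain; assigned so far: [1, 2, 3, 4, 5]

Answer: x1=F x2=F x3=T x4=F x5=F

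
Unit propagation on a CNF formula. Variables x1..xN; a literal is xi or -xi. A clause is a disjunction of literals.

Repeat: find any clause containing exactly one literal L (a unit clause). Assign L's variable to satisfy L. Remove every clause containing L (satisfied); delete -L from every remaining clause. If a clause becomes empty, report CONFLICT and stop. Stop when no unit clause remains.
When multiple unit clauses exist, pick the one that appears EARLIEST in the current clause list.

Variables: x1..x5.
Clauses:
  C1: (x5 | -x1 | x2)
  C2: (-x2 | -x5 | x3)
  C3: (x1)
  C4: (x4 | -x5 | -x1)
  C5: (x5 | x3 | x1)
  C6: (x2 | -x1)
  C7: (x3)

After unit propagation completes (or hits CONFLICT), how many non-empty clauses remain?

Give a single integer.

Answer: 1

Derivation:
unit clause [1] forces x1=T; simplify:
  drop -1 from [5, -1, 2] -> [5, 2]
  drop -1 from [4, -5, -1] -> [4, -5]
  drop -1 from [2, -1] -> [2]
  satisfied 2 clause(s); 5 remain; assigned so far: [1]
unit clause [2] forces x2=T; simplify:
  drop -2 from [-2, -5, 3] -> [-5, 3]
  satisfied 2 clause(s); 3 remain; assigned so far: [1, 2]
unit clause [3] forces x3=T; simplify:
  satisfied 2 clause(s); 1 remain; assigned so far: [1, 2, 3]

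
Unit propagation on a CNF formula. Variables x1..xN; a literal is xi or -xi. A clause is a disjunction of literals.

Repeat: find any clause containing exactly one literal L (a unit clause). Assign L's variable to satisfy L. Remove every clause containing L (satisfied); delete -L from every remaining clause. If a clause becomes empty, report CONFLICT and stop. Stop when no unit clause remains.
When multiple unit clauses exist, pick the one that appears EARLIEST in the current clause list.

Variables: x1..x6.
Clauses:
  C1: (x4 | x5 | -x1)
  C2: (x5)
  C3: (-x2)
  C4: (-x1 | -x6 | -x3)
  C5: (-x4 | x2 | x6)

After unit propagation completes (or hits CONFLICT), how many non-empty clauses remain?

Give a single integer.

unit clause [5] forces x5=T; simplify:
  satisfied 2 clause(s); 3 remain; assigned so far: [5]
unit clause [-2] forces x2=F; simplify:
  drop 2 from [-4, 2, 6] -> [-4, 6]
  satisfied 1 clause(s); 2 remain; assigned so far: [2, 5]

Answer: 2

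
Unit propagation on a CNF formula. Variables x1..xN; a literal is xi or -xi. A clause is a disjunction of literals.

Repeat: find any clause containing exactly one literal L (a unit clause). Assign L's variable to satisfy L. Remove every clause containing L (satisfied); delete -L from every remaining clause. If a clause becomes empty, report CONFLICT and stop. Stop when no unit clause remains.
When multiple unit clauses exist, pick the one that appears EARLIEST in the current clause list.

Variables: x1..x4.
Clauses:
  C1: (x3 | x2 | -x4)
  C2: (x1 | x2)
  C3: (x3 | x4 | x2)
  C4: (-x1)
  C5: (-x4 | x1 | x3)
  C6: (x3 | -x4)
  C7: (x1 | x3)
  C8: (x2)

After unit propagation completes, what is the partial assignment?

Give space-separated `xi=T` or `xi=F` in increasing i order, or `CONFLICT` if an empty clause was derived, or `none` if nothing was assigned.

unit clause [-1] forces x1=F; simplify:
  drop 1 from [1, 2] -> [2]
  drop 1 from [-4, 1, 3] -> [-4, 3]
  drop 1 from [1, 3] -> [3]
  satisfied 1 clause(s); 7 remain; assigned so far: [1]
unit clause [2] forces x2=T; simplify:
  satisfied 4 clause(s); 3 remain; assigned so far: [1, 2]
unit clause [3] forces x3=T; simplify:
  satisfied 3 clause(s); 0 remain; assigned so far: [1, 2, 3]

Answer: x1=F x2=T x3=T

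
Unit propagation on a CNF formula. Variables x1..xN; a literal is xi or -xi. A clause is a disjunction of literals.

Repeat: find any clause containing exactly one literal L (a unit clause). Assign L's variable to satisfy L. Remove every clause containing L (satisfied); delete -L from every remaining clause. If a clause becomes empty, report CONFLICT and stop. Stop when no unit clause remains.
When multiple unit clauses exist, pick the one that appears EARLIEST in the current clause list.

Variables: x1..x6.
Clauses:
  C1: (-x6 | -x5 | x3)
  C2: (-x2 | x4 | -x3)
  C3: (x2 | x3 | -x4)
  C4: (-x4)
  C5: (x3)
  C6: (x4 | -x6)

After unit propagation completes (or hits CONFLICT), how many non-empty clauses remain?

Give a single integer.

unit clause [-4] forces x4=F; simplify:
  drop 4 from [-2, 4, -3] -> [-2, -3]
  drop 4 from [4, -6] -> [-6]
  satisfied 2 clause(s); 4 remain; assigned so far: [4]
unit clause [3] forces x3=T; simplify:
  drop -3 from [-2, -3] -> [-2]
  satisfied 2 clause(s); 2 remain; assigned so far: [3, 4]
unit clause [-2] forces x2=F; simplify:
  satisfied 1 clause(s); 1 remain; assigned so far: [2, 3, 4]
unit clause [-6] forces x6=F; simplify:
  satisfied 1 clause(s); 0 remain; assigned so far: [2, 3, 4, 6]

Answer: 0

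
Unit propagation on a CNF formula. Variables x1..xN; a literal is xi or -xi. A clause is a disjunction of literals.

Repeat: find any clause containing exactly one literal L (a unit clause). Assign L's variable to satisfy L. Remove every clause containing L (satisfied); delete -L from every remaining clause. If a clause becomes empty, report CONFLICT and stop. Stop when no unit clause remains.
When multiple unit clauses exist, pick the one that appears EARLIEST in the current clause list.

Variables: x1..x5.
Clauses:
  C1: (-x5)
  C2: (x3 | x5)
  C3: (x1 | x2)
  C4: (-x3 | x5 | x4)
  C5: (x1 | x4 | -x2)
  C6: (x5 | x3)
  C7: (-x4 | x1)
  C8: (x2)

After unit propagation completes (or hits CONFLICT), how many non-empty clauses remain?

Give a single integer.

Answer: 0

Derivation:
unit clause [-5] forces x5=F; simplify:
  drop 5 from [3, 5] -> [3]
  drop 5 from [-3, 5, 4] -> [-3, 4]
  drop 5 from [5, 3] -> [3]
  satisfied 1 clause(s); 7 remain; assigned so far: [5]
unit clause [3] forces x3=T; simplify:
  drop -3 from [-3, 4] -> [4]
  satisfied 2 clause(s); 5 remain; assigned so far: [3, 5]
unit clause [4] forces x4=T; simplify:
  drop -4 from [-4, 1] -> [1]
  satisfied 2 clause(s); 3 remain; assigned so far: [3, 4, 5]
unit clause [1] forces x1=T; simplify:
  satisfied 2 clause(s); 1 remain; assigned so far: [1, 3, 4, 5]
unit clause [2] forces x2=T; simplify:
  satisfied 1 clause(s); 0 remain; assigned so far: [1, 2, 3, 4, 5]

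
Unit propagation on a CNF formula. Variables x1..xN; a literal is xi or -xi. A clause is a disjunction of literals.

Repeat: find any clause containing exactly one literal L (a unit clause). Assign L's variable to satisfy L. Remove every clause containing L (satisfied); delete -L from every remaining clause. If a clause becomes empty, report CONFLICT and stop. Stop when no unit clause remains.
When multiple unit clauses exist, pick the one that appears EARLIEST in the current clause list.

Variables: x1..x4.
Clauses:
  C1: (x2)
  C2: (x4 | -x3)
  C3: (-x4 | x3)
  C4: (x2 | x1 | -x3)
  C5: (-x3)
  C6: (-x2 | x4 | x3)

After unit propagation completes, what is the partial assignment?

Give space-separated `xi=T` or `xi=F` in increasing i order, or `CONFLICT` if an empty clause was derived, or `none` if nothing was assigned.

Answer: CONFLICT

Derivation:
unit clause [2] forces x2=T; simplify:
  drop -2 from [-2, 4, 3] -> [4, 3]
  satisfied 2 clause(s); 4 remain; assigned so far: [2]
unit clause [-3] forces x3=F; simplify:
  drop 3 from [-4, 3] -> [-4]
  drop 3 from [4, 3] -> [4]
  satisfied 2 clause(s); 2 remain; assigned so far: [2, 3]
unit clause [-4] forces x4=F; simplify:
  drop 4 from [4] -> [] (empty!)
  satisfied 1 clause(s); 1 remain; assigned so far: [2, 3, 4]
CONFLICT (empty clause)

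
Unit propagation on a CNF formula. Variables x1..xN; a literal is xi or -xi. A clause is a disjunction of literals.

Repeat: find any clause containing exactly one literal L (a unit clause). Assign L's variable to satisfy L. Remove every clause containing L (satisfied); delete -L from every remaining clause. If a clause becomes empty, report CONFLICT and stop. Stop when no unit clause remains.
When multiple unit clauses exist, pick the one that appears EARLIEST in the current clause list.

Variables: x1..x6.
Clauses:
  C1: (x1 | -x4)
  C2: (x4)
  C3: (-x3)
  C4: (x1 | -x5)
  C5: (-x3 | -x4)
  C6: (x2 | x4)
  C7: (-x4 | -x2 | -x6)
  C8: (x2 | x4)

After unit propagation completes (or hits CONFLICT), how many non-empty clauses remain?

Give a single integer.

unit clause [4] forces x4=T; simplify:
  drop -4 from [1, -4] -> [1]
  drop -4 from [-3, -4] -> [-3]
  drop -4 from [-4, -2, -6] -> [-2, -6]
  satisfied 3 clause(s); 5 remain; assigned so far: [4]
unit clause [1] forces x1=T; simplify:
  satisfied 2 clause(s); 3 remain; assigned so far: [1, 4]
unit clause [-3] forces x3=F; simplify:
  satisfied 2 clause(s); 1 remain; assigned so far: [1, 3, 4]

Answer: 1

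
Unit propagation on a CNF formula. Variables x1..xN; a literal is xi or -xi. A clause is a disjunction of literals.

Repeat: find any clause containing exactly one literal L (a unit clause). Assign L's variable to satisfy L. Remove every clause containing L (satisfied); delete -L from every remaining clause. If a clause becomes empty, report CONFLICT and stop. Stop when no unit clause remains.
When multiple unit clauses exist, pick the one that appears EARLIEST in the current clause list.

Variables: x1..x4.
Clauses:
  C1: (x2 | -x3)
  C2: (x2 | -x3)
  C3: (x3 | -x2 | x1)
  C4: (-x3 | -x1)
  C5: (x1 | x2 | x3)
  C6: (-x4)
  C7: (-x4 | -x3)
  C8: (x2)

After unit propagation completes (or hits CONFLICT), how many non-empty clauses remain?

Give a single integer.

unit clause [-4] forces x4=F; simplify:
  satisfied 2 clause(s); 6 remain; assigned so far: [4]
unit clause [2] forces x2=T; simplify:
  drop -2 from [3, -2, 1] -> [3, 1]
  satisfied 4 clause(s); 2 remain; assigned so far: [2, 4]

Answer: 2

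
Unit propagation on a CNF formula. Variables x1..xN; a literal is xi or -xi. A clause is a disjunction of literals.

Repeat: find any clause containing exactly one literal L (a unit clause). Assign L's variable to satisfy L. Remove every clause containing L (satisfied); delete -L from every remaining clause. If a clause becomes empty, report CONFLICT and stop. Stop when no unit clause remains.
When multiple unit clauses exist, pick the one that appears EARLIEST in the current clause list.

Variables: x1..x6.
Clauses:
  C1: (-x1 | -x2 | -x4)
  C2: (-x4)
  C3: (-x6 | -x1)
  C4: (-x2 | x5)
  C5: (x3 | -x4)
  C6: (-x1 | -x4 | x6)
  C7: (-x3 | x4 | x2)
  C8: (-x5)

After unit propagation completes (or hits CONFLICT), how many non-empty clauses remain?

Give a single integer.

Answer: 1

Derivation:
unit clause [-4] forces x4=F; simplify:
  drop 4 from [-3, 4, 2] -> [-3, 2]
  satisfied 4 clause(s); 4 remain; assigned so far: [4]
unit clause [-5] forces x5=F; simplify:
  drop 5 from [-2, 5] -> [-2]
  satisfied 1 clause(s); 3 remain; assigned so far: [4, 5]
unit clause [-2] forces x2=F; simplify:
  drop 2 from [-3, 2] -> [-3]
  satisfied 1 clause(s); 2 remain; assigned so far: [2, 4, 5]
unit clause [-3] forces x3=F; simplify:
  satisfied 1 clause(s); 1 remain; assigned so far: [2, 3, 4, 5]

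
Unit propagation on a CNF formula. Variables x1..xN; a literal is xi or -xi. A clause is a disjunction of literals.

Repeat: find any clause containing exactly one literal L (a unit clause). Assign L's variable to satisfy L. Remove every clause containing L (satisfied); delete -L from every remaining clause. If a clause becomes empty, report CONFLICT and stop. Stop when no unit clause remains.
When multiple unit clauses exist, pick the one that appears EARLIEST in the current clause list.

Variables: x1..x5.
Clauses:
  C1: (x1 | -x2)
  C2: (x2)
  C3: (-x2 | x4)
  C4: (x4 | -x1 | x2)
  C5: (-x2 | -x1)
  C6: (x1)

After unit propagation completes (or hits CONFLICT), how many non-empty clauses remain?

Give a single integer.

unit clause [2] forces x2=T; simplify:
  drop -2 from [1, -2] -> [1]
  drop -2 from [-2, 4] -> [4]
  drop -2 from [-2, -1] -> [-1]
  satisfied 2 clause(s); 4 remain; assigned so far: [2]
unit clause [1] forces x1=T; simplify:
  drop -1 from [-1] -> [] (empty!)
  satisfied 2 clause(s); 2 remain; assigned so far: [1, 2]
CONFLICT (empty clause)

Answer: 1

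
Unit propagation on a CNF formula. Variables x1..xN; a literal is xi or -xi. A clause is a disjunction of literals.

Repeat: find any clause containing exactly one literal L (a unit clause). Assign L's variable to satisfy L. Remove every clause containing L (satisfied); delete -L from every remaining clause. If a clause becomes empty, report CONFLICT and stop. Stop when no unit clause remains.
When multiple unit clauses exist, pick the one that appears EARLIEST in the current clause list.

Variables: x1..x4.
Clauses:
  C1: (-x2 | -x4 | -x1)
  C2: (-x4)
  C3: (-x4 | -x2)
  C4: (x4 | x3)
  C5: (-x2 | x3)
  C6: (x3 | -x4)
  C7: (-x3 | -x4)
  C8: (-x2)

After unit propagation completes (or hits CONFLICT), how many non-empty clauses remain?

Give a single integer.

unit clause [-4] forces x4=F; simplify:
  drop 4 from [4, 3] -> [3]
  satisfied 5 clause(s); 3 remain; assigned so far: [4]
unit clause [3] forces x3=T; simplify:
  satisfied 2 clause(s); 1 remain; assigned so far: [3, 4]
unit clause [-2] forces x2=F; simplify:
  satisfied 1 clause(s); 0 remain; assigned so far: [2, 3, 4]

Answer: 0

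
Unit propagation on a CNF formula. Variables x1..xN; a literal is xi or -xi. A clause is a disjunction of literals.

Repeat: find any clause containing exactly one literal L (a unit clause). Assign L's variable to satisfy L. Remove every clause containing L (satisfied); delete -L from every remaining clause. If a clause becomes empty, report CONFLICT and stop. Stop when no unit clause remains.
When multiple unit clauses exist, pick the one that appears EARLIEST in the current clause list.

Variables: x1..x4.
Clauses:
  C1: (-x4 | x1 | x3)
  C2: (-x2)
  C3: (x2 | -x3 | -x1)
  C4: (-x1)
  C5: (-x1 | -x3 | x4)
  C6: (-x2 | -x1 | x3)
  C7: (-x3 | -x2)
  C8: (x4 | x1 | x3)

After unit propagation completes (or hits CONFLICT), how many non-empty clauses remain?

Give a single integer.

unit clause [-2] forces x2=F; simplify:
  drop 2 from [2, -3, -1] -> [-3, -1]
  satisfied 3 clause(s); 5 remain; assigned so far: [2]
unit clause [-1] forces x1=F; simplify:
  drop 1 from [-4, 1, 3] -> [-4, 3]
  drop 1 from [4, 1, 3] -> [4, 3]
  satisfied 3 clause(s); 2 remain; assigned so far: [1, 2]

Answer: 2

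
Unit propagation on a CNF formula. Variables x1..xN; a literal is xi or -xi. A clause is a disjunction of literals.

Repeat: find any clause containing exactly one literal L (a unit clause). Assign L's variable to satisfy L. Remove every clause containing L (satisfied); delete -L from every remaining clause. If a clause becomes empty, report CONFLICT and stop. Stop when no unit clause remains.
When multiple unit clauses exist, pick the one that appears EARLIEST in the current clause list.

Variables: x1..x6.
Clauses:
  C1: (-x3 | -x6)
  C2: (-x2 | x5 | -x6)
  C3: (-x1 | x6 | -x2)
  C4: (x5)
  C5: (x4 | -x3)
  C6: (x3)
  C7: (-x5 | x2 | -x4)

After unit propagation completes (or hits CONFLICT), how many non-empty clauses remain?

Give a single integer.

unit clause [5] forces x5=T; simplify:
  drop -5 from [-5, 2, -4] -> [2, -4]
  satisfied 2 clause(s); 5 remain; assigned so far: [5]
unit clause [3] forces x3=T; simplify:
  drop -3 from [-3, -6] -> [-6]
  drop -3 from [4, -3] -> [4]
  satisfied 1 clause(s); 4 remain; assigned so far: [3, 5]
unit clause [-6] forces x6=F; simplify:
  drop 6 from [-1, 6, -2] -> [-1, -2]
  satisfied 1 clause(s); 3 remain; assigned so far: [3, 5, 6]
unit clause [4] forces x4=T; simplify:
  drop -4 from [2, -4] -> [2]
  satisfied 1 clause(s); 2 remain; assigned so far: [3, 4, 5, 6]
unit clause [2] forces x2=T; simplify:
  drop -2 from [-1, -2] -> [-1]
  satisfied 1 clause(s); 1 remain; assigned so far: [2, 3, 4, 5, 6]
unit clause [-1] forces x1=F; simplify:
  satisfied 1 clause(s); 0 remain; assigned so far: [1, 2, 3, 4, 5, 6]

Answer: 0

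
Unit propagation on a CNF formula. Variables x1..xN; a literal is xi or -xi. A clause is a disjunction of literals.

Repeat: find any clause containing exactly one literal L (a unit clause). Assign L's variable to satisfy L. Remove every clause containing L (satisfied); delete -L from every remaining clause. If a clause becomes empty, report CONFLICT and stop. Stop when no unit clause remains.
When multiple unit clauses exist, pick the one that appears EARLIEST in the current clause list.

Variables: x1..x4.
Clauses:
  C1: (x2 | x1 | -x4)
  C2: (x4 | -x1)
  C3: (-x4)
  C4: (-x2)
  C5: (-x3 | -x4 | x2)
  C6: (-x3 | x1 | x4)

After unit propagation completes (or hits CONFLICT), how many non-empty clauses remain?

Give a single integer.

unit clause [-4] forces x4=F; simplify:
  drop 4 from [4, -1] -> [-1]
  drop 4 from [-3, 1, 4] -> [-3, 1]
  satisfied 3 clause(s); 3 remain; assigned so far: [4]
unit clause [-1] forces x1=F; simplify:
  drop 1 from [-3, 1] -> [-3]
  satisfied 1 clause(s); 2 remain; assigned so far: [1, 4]
unit clause [-2] forces x2=F; simplify:
  satisfied 1 clause(s); 1 remain; assigned so far: [1, 2, 4]
unit clause [-3] forces x3=F; simplify:
  satisfied 1 clause(s); 0 remain; assigned so far: [1, 2, 3, 4]

Answer: 0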